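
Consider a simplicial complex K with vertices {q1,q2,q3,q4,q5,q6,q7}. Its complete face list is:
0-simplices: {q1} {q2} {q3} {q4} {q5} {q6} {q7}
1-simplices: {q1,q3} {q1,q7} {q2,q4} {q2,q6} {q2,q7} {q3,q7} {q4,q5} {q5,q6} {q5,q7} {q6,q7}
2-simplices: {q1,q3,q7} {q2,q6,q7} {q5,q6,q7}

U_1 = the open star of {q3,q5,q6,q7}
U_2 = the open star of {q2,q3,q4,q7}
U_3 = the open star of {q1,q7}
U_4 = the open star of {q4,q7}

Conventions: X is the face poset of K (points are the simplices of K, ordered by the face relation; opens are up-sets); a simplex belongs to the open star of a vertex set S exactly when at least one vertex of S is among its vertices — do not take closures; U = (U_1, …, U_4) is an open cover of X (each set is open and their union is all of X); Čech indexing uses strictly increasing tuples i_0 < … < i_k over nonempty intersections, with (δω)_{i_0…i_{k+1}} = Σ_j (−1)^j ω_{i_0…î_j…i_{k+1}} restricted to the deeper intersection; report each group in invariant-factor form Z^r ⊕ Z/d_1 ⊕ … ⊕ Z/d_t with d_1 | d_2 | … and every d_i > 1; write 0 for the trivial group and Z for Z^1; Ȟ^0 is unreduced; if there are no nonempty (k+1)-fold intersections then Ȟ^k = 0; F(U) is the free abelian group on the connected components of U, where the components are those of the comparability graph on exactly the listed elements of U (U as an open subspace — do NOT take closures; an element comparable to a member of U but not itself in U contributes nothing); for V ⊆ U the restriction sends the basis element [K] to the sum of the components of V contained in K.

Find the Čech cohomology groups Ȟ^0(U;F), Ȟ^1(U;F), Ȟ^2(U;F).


Ȟ^0 ≅ Z,  Ȟ^1 ≅ Z,  Ȟ^2 ≅ 0

nonempty intersections:
  U1={{q3},{q5},{q6},{q7},{q1,q3},{q1,q7},{q2,q6},{q2,q7},{q3,q7},{q4,q5},{q5,q6},{q5,q7},{q6,q7},{q1,q3,q7},{q2,q6,q7},{q5,q6,q7}} U2={{q2},{q3},{q4},{q7},{q1,q3},{q1,q7},{q2,q4},{q2,q6},{q2,q7},{q3,q7},{q4,q5},{q5,q7},{q6,q7},{q1,q3,q7},{q2,q6,q7},{q5,q6,q7}} U3={{q1},{q7},{q1,q3},{q1,q7},{q2,q7},{q3,q7},{q5,q7},{q6,q7},{q1,q3,q7},{q2,q6,q7},{q5,q6,q7}} U4={{q4},{q7},{q1,q7},{q2,q4},{q2,q7},{q3,q7},{q4,q5},{q5,q7},{q6,q7},{q1,q3,q7},{q2,q6,q7},{q5,q6,q7}}
  U12={{q3},{q7},{q1,q3},{q1,q7},{q2,q6},{q2,q7},{q3,q7},{q4,q5},{q5,q7},{q6,q7},{q1,q3,q7},{q2,q6,q7},{q5,q6,q7}} U13={{q7},{q1,q3},{q1,q7},{q2,q7},{q3,q7},{q5,q7},{q6,q7},{q1,q3,q7},{q2,q6,q7},{q5,q6,q7}} U14={{q7},{q1,q7},{q2,q7},{q3,q7},{q4,q5},{q5,q7},{q6,q7},{q1,q3,q7},{q2,q6,q7},{q5,q6,q7}} U23={{q7},{q1,q3},{q1,q7},{q2,q7},{q3,q7},{q5,q7},{q6,q7},{q1,q3,q7},{q2,q6,q7},{q5,q6,q7}} U24={{q4},{q7},{q1,q7},{q2,q4},{q2,q7},{q3,q7},{q4,q5},{q5,q7},{q6,q7},{q1,q3,q7},{q2,q6,q7},{q5,q6,q7}} U34={{q7},{q1,q7},{q2,q7},{q3,q7},{q5,q7},{q6,q7},{q1,q3,q7},{q2,q6,q7},{q5,q6,q7}}
  U123={{q7},{q1,q3},{q1,q7},{q2,q7},{q3,q7},{q5,q7},{q6,q7},{q1,q3,q7},{q2,q6,q7},{q5,q6,q7}} U124={{q7},{q1,q7},{q2,q7},{q3,q7},{q4,q5},{q5,q7},{q6,q7},{q1,q3,q7},{q2,q6,q7},{q5,q6,q7}} U134={{q7},{q1,q7},{q2,q7},{q3,q7},{q5,q7},{q6,q7},{q1,q3,q7},{q2,q6,q7},{q5,q6,q7}} U234={{q7},{q1,q7},{q2,q7},{q3,q7},{q5,q7},{q6,q7},{q1,q3,q7},{q2,q6,q7},{q5,q6,q7}}
  U1234={{q7},{q1,q7},{q2,q7},{q3,q7},{q5,q7},{q6,q7},{q1,q3,q7},{q2,q6,q7},{q5,q6,q7}}
components per intersection:
  U1: {{q3},{q5},{q6},{q7},{q1,q3},{q1,q7},{q2,q6},{q2,q7},{q3,q7},{q4,q5},{q5,q6},{q5,q7},{q6,q7},{q1,q3,q7},{q2,q6,q7},{q5,q6,q7}}
  U2: {{q2},{q3},{q4},{q7},{q1,q3},{q1,q7},{q2,q4},{q2,q6},{q2,q7},{q3,q7},{q4,q5},{q5,q7},{q6,q7},{q1,q3,q7},{q2,q6,q7},{q5,q6,q7}}
  U3: {{q1},{q7},{q1,q3},{q1,q7},{q2,q7},{q3,q7},{q5,q7},{q6,q7},{q1,q3,q7},{q2,q6,q7},{q5,q6,q7}}
  U4: {{q4},{q2,q4},{q4,q5}} {{q7},{q1,q7},{q2,q7},{q3,q7},{q5,q7},{q6,q7},{q1,q3,q7},{q2,q6,q7},{q5,q6,q7}}
  U12: {{q3},{q7},{q1,q3},{q1,q7},{q2,q6},{q2,q7},{q3,q7},{q5,q7},{q6,q7},{q1,q3,q7},{q2,q6,q7},{q5,q6,q7}} {{q4,q5}}
  U13: {{q7},{q1,q3},{q1,q7},{q2,q7},{q3,q7},{q5,q7},{q6,q7},{q1,q3,q7},{q2,q6,q7},{q5,q6,q7}}
  U14: {{q7},{q1,q7},{q2,q7},{q3,q7},{q5,q7},{q6,q7},{q1,q3,q7},{q2,q6,q7},{q5,q6,q7}} {{q4,q5}}
  U23: {{q7},{q1,q3},{q1,q7},{q2,q7},{q3,q7},{q5,q7},{q6,q7},{q1,q3,q7},{q2,q6,q7},{q5,q6,q7}}
  U24: {{q4},{q2,q4},{q4,q5}} {{q7},{q1,q7},{q2,q7},{q3,q7},{q5,q7},{q6,q7},{q1,q3,q7},{q2,q6,q7},{q5,q6,q7}}
  U34: {{q7},{q1,q7},{q2,q7},{q3,q7},{q5,q7},{q6,q7},{q1,q3,q7},{q2,q6,q7},{q5,q6,q7}}
  U123: {{q7},{q1,q3},{q1,q7},{q2,q7},{q3,q7},{q5,q7},{q6,q7},{q1,q3,q7},{q2,q6,q7},{q5,q6,q7}}
  U124: {{q7},{q1,q7},{q2,q7},{q3,q7},{q5,q7},{q6,q7},{q1,q3,q7},{q2,q6,q7},{q5,q6,q7}} {{q4,q5}}
  U134: {{q7},{q1,q7},{q2,q7},{q3,q7},{q5,q7},{q6,q7},{q1,q3,q7},{q2,q6,q7},{q5,q6,q7}}
  U234: {{q7},{q1,q7},{q2,q7},{q3,q7},{q5,q7},{q6,q7},{q1,q3,q7},{q2,q6,q7},{q5,q6,q7}}
  U1234: {{q7},{q1,q7},{q2,q7},{q3,q7},{q5,q7},{q6,q7},{q1,q3,q7},{q2,q6,q7},{q5,q6,q7}}
C dims 5,9,5,1; δ0: rk 4, SNF 1^4; δ1: rk 4, SNF 1^4; δ2: rk 1, SNF 1^1
Ȟ^0: (5−4)−0=1 ⇒ Z
Ȟ^1: (9−4)−4=1 ⇒ Z
Ȟ^2: (5−1)−4=0 ⇒ 0


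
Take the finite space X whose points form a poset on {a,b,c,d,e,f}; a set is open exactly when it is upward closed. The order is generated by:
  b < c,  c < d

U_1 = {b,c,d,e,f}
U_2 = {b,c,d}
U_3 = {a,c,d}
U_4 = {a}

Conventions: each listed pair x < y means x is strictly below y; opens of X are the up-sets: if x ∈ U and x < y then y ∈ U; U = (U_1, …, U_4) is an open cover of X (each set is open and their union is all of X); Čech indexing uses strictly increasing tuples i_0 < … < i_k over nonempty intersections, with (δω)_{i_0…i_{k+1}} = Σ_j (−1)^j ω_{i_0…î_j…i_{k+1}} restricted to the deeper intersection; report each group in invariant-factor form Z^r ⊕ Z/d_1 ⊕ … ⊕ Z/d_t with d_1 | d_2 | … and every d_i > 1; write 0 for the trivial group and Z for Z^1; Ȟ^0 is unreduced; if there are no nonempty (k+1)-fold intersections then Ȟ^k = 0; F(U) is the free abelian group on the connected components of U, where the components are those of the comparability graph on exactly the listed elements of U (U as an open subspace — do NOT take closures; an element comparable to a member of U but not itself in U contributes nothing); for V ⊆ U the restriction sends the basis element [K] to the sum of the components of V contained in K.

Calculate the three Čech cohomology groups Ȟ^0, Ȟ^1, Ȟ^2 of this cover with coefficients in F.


intersection data:
  U12={b,c,d} U13={c,d} U23={c,d} U34={a}
  U123={c,d}
components per intersection:
  U1: {b,c,d} {e} {f}
  U2: {b,c,d}
  U3: {a} {c,d}
  U4: {a}
  U12: {b,c,d}
  U13: {c,d}
  U23: {c,d}
  U34: {a}
  U123: {c,d}
C dims 7,4,1; δ0: rk 3, SNF 1^3; δ1: rk 1, SNF 1^1
Ȟ^0 = (7 − 3) − 0 = 4, so Ȟ^0 ≅ Z^4
Ȟ^1 = (4 − 1) − 3 = 0, so Ȟ^1 ≅ 0
Ȟ^2 = (1 − 0) − 1 = 0, so Ȟ^2 ≅ 0

Ȟ^0 ≅ Z^4, Ȟ^1 ≅ 0, Ȟ^2 ≅ 0


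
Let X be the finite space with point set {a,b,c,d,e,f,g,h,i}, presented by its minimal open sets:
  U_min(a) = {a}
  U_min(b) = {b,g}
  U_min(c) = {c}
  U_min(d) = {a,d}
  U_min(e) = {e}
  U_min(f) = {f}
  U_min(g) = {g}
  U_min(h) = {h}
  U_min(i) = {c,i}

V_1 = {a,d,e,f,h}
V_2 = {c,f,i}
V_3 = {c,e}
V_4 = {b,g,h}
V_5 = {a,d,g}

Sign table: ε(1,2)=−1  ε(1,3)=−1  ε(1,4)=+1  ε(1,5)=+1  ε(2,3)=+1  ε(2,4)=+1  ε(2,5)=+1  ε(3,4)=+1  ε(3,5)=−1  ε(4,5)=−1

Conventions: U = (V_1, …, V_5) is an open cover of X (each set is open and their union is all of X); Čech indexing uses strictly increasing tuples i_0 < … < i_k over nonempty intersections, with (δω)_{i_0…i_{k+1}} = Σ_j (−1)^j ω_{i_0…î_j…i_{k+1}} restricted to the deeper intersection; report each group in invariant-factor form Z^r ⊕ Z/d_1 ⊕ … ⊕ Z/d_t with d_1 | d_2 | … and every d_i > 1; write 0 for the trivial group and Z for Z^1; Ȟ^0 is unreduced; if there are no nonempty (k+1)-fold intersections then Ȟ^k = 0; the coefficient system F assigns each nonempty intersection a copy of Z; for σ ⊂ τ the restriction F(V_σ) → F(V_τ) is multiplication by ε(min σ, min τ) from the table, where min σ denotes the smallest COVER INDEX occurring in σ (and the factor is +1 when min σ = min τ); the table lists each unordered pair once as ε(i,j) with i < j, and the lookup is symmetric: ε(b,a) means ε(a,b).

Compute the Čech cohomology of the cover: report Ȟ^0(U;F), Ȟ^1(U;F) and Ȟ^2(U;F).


intersection data:
  V12={f} V13={e} V14={h} V15={a,d} V23={c} V45={g}
C dims 5,6; δ0: rk 5, SNF 1^4·2
Ȟ^0 = (5 − 5) − 0 = 0, so Ȟ^0 ≅ 0
Ȟ^1 = (6 − 0) − 5 = 1 plus torsion [2], so Ȟ^1 ≅ Z ⊕ Z/2
Ȟ^2 = (0 − 0) − 0 = 0, so Ȟ^2 ≅ 0

Ȟ^0 = 0, Ȟ^1 = Z ⊕ Z/2, Ȟ^2 = 0


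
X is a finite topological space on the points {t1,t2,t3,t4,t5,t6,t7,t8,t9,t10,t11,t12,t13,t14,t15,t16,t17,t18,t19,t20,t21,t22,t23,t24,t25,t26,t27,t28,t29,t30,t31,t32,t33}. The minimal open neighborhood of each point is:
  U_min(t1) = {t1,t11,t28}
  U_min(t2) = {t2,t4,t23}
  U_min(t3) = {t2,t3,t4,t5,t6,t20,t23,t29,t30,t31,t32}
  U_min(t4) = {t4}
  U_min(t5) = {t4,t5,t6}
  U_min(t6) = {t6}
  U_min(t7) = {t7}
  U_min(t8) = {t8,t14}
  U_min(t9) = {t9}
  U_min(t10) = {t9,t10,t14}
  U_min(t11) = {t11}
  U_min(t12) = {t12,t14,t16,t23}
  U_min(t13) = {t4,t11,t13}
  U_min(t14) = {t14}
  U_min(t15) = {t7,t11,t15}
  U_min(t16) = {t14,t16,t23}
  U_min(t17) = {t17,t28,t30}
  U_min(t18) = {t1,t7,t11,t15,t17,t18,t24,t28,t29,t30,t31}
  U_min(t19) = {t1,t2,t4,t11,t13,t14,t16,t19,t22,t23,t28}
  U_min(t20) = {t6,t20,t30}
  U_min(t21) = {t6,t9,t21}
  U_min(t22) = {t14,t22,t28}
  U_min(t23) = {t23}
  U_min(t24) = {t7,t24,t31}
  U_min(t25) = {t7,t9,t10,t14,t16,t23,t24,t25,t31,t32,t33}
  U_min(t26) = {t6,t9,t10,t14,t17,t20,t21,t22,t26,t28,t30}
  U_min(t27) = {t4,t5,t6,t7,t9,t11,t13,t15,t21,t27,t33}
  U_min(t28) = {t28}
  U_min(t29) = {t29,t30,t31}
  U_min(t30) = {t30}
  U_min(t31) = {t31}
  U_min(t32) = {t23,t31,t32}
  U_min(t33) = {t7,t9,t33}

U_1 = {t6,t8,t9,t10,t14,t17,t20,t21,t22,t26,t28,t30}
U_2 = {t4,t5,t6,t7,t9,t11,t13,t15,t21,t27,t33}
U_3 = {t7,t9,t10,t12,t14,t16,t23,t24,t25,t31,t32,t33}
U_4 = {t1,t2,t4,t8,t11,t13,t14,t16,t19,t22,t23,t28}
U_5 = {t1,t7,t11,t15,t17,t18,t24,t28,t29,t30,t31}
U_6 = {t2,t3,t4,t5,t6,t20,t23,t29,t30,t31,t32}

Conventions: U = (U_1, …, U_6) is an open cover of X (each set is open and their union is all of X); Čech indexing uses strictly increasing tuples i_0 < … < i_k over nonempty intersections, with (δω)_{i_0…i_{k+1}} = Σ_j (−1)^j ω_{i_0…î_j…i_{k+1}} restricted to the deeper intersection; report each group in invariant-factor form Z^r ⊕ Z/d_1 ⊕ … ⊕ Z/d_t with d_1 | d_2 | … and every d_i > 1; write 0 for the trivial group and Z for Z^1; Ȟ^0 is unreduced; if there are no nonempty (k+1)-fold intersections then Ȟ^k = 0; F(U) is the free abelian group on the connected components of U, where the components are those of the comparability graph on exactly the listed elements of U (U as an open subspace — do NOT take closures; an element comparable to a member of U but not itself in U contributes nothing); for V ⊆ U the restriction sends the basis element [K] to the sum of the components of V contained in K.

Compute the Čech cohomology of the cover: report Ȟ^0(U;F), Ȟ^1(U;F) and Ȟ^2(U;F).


intersection data:
  U12={t6,t9,t21} U13={t9,t10,t14} U14={t8,t14,t22,t28} U15={t17,t28,t30} U16={t6,t20,t30} U23={t7,t9,t33} U24={t4,t11,t13} U25={t7,t11,t15} U26={t4,t5,t6} U34={t14,t16,t23} U35={t7,t24,t31} U36={t23,t31,t32} U45={t1,t11,t28} U46={t2,t4,t23} U56={t29,t30,t31}
  U123={t9} U126={t6} U134={t14} U145={t28} U156={t30} U235={t7} U245={t11} U246={t4} U346={t23} U356={t31}
components per intersection:
  U1: {t6,t8,t9,t10,t14,t17,t20,t21,t22,t26,t28,t30}
  U2: {t4,t5,t6,t7,t9,t11,t13,t15,t21,t27,t33}
  U3: {t7,t9,t10,t12,t14,t16,t23,t24,t25,t31,t32,t33}
  U4: {t1,t2,t4,t8,t11,t13,t14,t16,t19,t22,t23,t28}
  U5: {t1,t7,t11,t15,t17,t18,t24,t28,t29,t30,t31}
  U6: {t2,t3,t4,t5,t6,t20,t23,t29,t30,t31,t32}
  U12: {t6,t9,t21}
  U13: {t9,t10,t14}
  U14: {t8,t14,t22,t28}
  U15: {t17,t28,t30}
  U16: {t6,t20,t30}
  U23: {t7,t9,t33}
  U24: {t4,t11,t13}
  U25: {t7,t11,t15}
  U26: {t4,t5,t6}
  U34: {t14,t16,t23}
  U35: {t7,t24,t31}
  U36: {t23,t31,t32}
  U45: {t1,t11,t28}
  U46: {t2,t4,t23}
  U56: {t29,t30,t31}
  U123: {t9}
  U126: {t6}
  U134: {t14}
  U145: {t28}
  U156: {t30}
  U235: {t7}
  U245: {t11}
  U246: {t4}
  U346: {t23}
  U356: {t31}
C dims 6,15,10; δ0: rk 5, SNF 1^5; δ1: rk 10, SNF 1^9·2
Ȟ^0 = (6 − 5) − 0 = 1, so Ȟ^0 ≅ Z
Ȟ^1 = (15 − 10) − 5 = 0, so Ȟ^1 ≅ 0
Ȟ^2 = (10 − 0) − 10 = 0 plus torsion [2], so Ȟ^2 ≅ Z/2

Ȟ^0(U;F) ≅ Z, Ȟ^1(U;F) ≅ 0 and Ȟ^2(U;F) ≅ Z/2


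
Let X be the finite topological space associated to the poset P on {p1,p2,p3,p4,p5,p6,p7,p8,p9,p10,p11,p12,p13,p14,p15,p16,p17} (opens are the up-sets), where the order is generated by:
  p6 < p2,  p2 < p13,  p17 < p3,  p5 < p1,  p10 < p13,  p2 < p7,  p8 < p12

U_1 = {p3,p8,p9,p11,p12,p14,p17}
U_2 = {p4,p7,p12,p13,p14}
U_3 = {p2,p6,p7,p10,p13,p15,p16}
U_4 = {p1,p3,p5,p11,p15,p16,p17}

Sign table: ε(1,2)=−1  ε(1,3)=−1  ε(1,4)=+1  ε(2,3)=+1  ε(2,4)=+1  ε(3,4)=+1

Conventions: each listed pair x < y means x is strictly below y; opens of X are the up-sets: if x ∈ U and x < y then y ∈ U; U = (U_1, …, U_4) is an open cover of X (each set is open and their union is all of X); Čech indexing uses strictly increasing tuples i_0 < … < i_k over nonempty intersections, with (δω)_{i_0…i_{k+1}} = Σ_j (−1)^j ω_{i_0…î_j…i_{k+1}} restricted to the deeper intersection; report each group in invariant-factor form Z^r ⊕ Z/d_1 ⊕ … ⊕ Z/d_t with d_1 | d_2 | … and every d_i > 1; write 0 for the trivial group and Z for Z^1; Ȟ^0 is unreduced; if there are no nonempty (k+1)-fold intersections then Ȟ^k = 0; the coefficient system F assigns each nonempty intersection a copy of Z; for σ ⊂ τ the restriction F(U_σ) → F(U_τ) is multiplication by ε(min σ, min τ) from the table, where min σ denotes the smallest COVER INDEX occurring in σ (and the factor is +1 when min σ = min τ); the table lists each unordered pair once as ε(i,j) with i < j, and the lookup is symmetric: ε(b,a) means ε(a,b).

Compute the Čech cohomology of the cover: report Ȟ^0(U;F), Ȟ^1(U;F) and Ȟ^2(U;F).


nerve simplices:
  U12={p12,p14} U14={p3,p11,p17} U23={p7,p13} U34={p15,p16}
C dims 4,4; δ0: rk 4, SNF 1^3·2
degree 0: 4−4−0 = 0 → Ȟ^0 ≅ 0
degree 1: 4−0−4 = 0 plus torsion [2] → Ȟ^1 ≅ Z/2
degree 2: 0−0−0 = 0 → Ȟ^2 ≅ 0

Ȟ^0(U;F) ≅ 0; Ȟ^1(U;F) ≅ Z/2; Ȟ^2(U;F) ≅ 0


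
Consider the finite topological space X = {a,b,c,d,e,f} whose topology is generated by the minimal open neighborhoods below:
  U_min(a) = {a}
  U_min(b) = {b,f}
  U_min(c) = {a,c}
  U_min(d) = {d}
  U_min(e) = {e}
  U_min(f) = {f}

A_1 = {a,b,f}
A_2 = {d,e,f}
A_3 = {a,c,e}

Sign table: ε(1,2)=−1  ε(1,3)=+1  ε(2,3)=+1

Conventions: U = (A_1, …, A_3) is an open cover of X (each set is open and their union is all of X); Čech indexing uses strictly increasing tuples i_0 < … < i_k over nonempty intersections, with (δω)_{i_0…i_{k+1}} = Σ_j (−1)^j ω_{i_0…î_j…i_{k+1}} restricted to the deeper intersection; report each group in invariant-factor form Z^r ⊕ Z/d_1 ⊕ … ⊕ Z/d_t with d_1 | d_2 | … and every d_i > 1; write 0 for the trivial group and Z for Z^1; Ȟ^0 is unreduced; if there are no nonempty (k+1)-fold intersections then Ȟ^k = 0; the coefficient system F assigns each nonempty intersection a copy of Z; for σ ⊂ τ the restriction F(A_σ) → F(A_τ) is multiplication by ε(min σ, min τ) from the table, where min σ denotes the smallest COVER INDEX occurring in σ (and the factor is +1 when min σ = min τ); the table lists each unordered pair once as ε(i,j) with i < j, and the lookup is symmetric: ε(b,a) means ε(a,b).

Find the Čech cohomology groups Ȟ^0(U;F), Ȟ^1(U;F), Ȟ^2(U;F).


nerve simplices:
  A12={f} A13={a} A23={e}
C dims 3,3; δ0: rk 3, SNF 1^2·2
degree 0: 3−3−0 = 0 → Ȟ^0 ≅ 0
degree 1: 3−0−3 = 0 plus torsion [2] → Ȟ^1 ≅ Z/2
degree 2: 0−0−0 = 0 → Ȟ^2 ≅ 0

Ȟ^0 ≅ 0, Ȟ^1 ≅ Z/2 and Ȟ^2 ≅ 0


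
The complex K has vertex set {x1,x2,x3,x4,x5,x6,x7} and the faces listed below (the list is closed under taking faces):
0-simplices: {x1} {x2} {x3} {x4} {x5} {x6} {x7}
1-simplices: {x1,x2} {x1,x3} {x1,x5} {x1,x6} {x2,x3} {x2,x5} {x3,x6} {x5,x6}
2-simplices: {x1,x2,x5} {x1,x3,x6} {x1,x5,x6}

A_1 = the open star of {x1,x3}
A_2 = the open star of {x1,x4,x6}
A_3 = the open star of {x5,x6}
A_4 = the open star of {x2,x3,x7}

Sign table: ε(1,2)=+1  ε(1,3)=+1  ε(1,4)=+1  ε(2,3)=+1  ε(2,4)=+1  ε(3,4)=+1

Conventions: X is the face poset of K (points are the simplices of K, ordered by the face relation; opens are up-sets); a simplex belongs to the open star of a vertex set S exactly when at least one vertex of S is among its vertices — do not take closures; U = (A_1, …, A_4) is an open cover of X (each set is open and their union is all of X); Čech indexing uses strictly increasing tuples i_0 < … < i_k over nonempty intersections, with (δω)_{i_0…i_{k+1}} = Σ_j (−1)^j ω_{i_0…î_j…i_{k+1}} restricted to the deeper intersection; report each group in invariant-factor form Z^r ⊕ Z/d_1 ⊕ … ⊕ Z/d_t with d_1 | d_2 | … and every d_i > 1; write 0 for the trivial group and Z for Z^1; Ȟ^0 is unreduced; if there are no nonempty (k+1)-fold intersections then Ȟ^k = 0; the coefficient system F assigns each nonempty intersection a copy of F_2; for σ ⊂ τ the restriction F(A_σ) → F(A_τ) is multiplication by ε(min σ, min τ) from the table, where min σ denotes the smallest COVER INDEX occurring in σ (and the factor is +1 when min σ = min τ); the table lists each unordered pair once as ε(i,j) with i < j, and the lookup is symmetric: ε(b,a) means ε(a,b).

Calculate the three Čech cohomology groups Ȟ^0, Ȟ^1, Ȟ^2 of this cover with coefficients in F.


intersection data:
  A1={{x1},{x3},{x1,x2},{x1,x3},{x1,x5},{x1,x6},{x2,x3},{x3,x6},{x1,x2,x5},{x1,x3,x6},{x1,x5,x6}} A2={{x1},{x4},{x6},{x1,x2},{x1,x3},{x1,x5},{x1,x6},{x3,x6},{x5,x6},{x1,x2,x5},{x1,x3,x6},{x1,x5,x6}} A3={{x5},{x6},{x1,x5},{x1,x6},{x2,x5},{x3,x6},{x5,x6},{x1,x2,x5},{x1,x3,x6},{x1,x5,x6}} A4={{x2},{x3},{x7},{x1,x2},{x1,x3},{x2,x3},{x2,x5},{x3,x6},{x1,x2,x5},{x1,x3,x6}}
  A12={{x1},{x1,x2},{x1,x3},{x1,x5},{x1,x6},{x3,x6},{x1,x2,x5},{x1,x3,x6},{x1,x5,x6}} A13={{x1,x5},{x1,x6},{x3,x6},{x1,x2,x5},{x1,x3,x6},{x1,x5,x6}} A14={{x3},{x1,x2},{x1,x3},{x2,x3},{x3,x6},{x1,x2,x5},{x1,x3,x6}} A23={{x6},{x1,x5},{x1,x6},{x3,x6},{x5,x6},{x1,x2,x5},{x1,x3,x6},{x1,x5,x6}} A24={{x1,x2},{x1,x3},{x3,x6},{x1,x2,x5},{x1,x3,x6}} A34={{x2,x5},{x3,x6},{x1,x2,x5},{x1,x3,x6}}
  A123={{x1,x5},{x1,x6},{x3,x6},{x1,x2,x5},{x1,x3,x6},{x1,x5,x6}} A124={{x1,x2},{x1,x3},{x3,x6},{x1,x2,x5},{x1,x3,x6}} A134={{x3,x6},{x1,x2,x5},{x1,x3,x6}} A234={{x3,x6},{x1,x2,x5},{x1,x3,x6}}
  A1234={{x3,x6},{x1,x2,x5},{x1,x3,x6}}
C dims 4,6,4,1; δ0: rk_F2 3; δ1: rk_F2 3; δ2: rk_F2 1
Ȟ^0 = (4 − 3) − 0 = 1, so Ȟ^0 ≅ Z/2
Ȟ^1 = (6 − 3) − 3 = 0, so Ȟ^1 ≅ 0
Ȟ^2 = (4 − 1) − 3 = 0, so Ȟ^2 ≅ 0

Ȟ^0 = Z/2; Ȟ^1 = 0; Ȟ^2 = 0


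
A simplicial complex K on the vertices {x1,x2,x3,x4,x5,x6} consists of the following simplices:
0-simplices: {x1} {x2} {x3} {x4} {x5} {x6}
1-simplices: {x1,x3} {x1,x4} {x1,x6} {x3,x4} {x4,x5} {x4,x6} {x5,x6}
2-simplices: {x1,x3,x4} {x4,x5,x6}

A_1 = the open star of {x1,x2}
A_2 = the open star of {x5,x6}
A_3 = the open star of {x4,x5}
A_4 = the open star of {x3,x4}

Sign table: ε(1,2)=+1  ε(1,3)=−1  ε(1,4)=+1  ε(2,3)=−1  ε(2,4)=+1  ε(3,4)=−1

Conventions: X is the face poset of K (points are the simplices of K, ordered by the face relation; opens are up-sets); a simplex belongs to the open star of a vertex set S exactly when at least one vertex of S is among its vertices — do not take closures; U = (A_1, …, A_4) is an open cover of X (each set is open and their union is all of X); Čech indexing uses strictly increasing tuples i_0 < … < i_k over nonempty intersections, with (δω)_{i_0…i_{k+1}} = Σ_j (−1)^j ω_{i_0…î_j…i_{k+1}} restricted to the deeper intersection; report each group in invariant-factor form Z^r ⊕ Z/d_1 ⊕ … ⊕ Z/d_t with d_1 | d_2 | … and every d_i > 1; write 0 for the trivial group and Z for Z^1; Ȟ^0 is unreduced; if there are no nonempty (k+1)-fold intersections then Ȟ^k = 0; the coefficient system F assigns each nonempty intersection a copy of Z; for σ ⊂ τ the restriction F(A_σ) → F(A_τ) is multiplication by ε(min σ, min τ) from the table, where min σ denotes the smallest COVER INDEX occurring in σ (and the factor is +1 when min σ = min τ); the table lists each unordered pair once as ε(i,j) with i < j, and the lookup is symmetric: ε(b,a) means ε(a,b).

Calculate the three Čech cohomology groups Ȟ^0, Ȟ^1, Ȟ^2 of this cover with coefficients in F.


Ȟ^0 = Z, Ȟ^1 = Z and Ȟ^2 = 0

nerve of the cover:
  A1={{x1},{x2},{x1,x3},{x1,x4},{x1,x6},{x1,x3,x4}} A2={{x5},{x6},{x1,x6},{x4,x5},{x4,x6},{x5,x6},{x4,x5,x6}} A3={{x4},{x5},{x1,x4},{x3,x4},{x4,x5},{x4,x6},{x5,x6},{x1,x3,x4},{x4,x5,x6}} A4={{x3},{x4},{x1,x3},{x1,x4},{x3,x4},{x4,x5},{x4,x6},{x1,x3,x4},{x4,x5,x6}}
  A12={{x1,x6}} A13={{x1,x4},{x1,x3,x4}} A14={{x1,x3},{x1,x4},{x1,x3,x4}} A23={{x5},{x4,x5},{x4,x6},{x5,x6},{x4,x5,x6}} A24={{x4,x5},{x4,x6},{x4,x5,x6}} A34={{x4},{x1,x4},{x3,x4},{x4,x5},{x4,x6},{x1,x3,x4},{x4,x5,x6}}
  A134={{x1,x4},{x1,x3,x4}} A234={{x4,x5},{x4,x6},{x4,x5,x6}}
C dims 4,6,2; δ0: rk 3, SNF 1^3; δ1: rk 2, SNF 1^2
Ȟ^0 = (4 − 3) − 0 = 1, so Ȟ^0 ≅ Z
Ȟ^1 = (6 − 2) − 3 = 1, so Ȟ^1 ≅ Z
Ȟ^2 = (2 − 0) − 2 = 0, so Ȟ^2 ≅ 0


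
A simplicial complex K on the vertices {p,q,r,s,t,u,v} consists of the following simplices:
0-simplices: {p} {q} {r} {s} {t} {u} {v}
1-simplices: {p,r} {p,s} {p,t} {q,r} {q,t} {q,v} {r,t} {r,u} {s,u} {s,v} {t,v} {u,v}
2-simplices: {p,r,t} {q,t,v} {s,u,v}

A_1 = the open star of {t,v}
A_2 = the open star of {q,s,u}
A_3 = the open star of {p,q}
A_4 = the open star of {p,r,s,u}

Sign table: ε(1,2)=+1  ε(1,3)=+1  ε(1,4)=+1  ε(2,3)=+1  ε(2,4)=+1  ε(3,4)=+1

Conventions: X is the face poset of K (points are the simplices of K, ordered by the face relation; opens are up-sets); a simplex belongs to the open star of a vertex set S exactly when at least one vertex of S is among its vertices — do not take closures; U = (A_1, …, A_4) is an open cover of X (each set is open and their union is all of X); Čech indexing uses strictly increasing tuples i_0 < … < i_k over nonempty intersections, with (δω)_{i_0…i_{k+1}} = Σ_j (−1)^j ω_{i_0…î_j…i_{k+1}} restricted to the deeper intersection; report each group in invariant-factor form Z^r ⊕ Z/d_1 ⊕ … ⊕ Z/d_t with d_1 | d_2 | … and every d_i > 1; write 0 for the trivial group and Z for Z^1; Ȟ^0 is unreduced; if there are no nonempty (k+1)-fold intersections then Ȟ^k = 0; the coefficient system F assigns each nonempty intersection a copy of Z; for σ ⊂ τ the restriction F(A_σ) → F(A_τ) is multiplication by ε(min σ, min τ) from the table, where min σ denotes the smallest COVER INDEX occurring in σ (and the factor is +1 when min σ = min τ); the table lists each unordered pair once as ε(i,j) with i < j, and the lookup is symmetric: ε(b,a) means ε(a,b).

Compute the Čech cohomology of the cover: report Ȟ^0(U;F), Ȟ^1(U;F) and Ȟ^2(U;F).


intersection data:
  A1={{t},{v},{p,t},{q,t},{q,v},{r,t},{s,v},{t,v},{u,v},{p,r,t},{q,t,v},{s,u,v}} A2={{q},{s},{u},{p,s},{q,r},{q,t},{q,v},{r,u},{s,u},{s,v},{u,v},{q,t,v},{s,u,v}} A3={{p},{q},{p,r},{p,s},{p,t},{q,r},{q,t},{q,v},{p,r,t},{q,t,v}} A4={{p},{r},{s},{u},{p,r},{p,s},{p,t},{q,r},{r,t},{r,u},{s,u},{s,v},{u,v},{p,r,t},{s,u,v}}
  A12={{q,t},{q,v},{s,v},{u,v},{q,t,v},{s,u,v}} A13={{p,t},{q,t},{q,v},{p,r,t},{q,t,v}} A14={{p,t},{r,t},{s,v},{u,v},{p,r,t},{s,u,v}} A23={{q},{p,s},{q,r},{q,t},{q,v},{q,t,v}} A24={{s},{u},{p,s},{q,r},{r,u},{s,u},{s,v},{u,v},{s,u,v}} A34={{p},{p,r},{p,s},{p,t},{q,r},{p,r,t}}
  A123={{q,t},{q,v},{q,t,v}} A124={{s,v},{u,v},{s,u,v}} A134={{p,t},{p,r,t}} A234={{p,s},{q,r}}
C dims 4,6,4; δ0: rk 3, SNF 1^3; δ1: rk 3, SNF 1^3
Ȟ^0 = (4 − 3) − 0 = 1, so Ȟ^0 ≅ Z
Ȟ^1 = (6 − 3) − 3 = 0, so Ȟ^1 ≅ 0
Ȟ^2 = (4 − 0) − 3 = 1, so Ȟ^2 ≅ Z

Ȟ^0 ≅ Z, Ȟ^1 ≅ 0, Ȟ^2 ≅ Z


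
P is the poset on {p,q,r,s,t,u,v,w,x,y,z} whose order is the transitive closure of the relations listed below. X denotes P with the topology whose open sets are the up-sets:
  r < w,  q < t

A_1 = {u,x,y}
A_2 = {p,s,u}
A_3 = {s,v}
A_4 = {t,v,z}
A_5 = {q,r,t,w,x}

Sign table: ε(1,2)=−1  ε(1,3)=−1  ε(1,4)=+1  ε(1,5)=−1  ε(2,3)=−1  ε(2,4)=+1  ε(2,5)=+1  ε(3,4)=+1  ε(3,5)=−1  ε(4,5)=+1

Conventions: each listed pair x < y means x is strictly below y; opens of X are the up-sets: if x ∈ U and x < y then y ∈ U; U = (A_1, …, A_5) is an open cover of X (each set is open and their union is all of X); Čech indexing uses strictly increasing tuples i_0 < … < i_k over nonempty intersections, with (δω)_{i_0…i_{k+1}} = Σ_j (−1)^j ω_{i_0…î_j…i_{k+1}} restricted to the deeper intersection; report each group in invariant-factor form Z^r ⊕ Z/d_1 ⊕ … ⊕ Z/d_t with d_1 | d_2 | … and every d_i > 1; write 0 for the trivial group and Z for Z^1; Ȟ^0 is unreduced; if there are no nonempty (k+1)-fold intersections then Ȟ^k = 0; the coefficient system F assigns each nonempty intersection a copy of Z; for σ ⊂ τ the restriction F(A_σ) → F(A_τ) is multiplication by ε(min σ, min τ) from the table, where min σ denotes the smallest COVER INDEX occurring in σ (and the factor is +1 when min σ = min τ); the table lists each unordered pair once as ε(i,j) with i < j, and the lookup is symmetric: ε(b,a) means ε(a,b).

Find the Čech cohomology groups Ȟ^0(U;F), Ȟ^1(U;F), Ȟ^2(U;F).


cover nerve:
  A12={u} A15={x} A23={s} A34={v} A45={t}
C dims 5,5; δ0: rk 5, SNF 1^4·2
Ȟ^0: (5−5)−0=0 ⇒ 0
Ȟ^1: (5−0)−5=0 plus torsion [2] ⇒ Z/2
Ȟ^2: (0−0)−0=0 ⇒ 0

Ȟ^0 ≅ 0, Ȟ^1 ≅ Z/2 and Ȟ^2 ≅ 0


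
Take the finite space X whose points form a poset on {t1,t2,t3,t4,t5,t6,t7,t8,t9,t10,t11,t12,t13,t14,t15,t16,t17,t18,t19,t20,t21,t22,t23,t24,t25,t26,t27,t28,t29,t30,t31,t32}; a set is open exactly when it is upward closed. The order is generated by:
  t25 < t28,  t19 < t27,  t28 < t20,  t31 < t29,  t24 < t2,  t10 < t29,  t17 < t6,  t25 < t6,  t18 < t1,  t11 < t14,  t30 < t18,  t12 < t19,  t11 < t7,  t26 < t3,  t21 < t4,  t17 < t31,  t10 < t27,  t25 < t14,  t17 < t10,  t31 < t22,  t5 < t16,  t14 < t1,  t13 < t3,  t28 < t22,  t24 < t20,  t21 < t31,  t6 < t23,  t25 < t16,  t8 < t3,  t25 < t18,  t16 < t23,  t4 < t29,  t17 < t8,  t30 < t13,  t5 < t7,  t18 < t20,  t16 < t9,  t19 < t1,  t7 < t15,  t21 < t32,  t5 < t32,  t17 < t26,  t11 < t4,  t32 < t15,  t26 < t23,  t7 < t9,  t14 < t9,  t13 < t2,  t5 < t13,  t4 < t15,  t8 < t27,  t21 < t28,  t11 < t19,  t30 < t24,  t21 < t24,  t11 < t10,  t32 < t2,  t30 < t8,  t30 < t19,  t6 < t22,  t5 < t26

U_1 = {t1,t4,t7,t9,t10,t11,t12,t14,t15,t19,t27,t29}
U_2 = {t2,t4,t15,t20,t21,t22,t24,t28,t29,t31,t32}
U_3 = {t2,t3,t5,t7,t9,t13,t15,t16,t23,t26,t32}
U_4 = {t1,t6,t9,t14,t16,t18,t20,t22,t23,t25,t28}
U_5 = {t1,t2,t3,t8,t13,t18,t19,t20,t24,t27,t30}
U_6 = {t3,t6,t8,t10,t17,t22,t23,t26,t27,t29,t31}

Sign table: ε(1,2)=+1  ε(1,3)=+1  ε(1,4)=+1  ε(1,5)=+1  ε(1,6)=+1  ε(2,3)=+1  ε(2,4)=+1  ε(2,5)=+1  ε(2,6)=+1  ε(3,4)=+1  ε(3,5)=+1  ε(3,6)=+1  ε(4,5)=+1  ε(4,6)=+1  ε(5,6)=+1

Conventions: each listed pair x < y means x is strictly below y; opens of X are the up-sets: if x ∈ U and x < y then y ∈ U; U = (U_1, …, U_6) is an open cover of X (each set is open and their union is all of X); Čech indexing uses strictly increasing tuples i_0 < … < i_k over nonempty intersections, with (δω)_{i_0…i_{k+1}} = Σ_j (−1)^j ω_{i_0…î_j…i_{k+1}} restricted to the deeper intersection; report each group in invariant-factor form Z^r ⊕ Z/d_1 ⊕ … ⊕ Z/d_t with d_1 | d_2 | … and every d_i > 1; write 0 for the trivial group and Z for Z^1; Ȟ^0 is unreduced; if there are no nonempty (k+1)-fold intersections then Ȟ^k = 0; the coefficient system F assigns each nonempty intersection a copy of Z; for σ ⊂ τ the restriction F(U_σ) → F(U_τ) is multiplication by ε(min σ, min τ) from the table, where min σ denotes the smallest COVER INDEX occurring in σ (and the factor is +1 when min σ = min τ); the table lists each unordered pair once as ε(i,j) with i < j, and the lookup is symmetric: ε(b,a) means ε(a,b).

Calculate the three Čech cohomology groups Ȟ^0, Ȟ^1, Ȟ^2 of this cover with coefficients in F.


intersection data:
  U12={t4,t15,t29} U13={t7,t9,t15} U14={t1,t9,t14} U15={t1,t19,t27} U16={t10,t27,t29} U23={t2,t15,t32} U24={t20,t22,t28} U25={t2,t20,t24} U26={t22,t29,t31} U34={t9,t16,t23} U35={t2,t3,t13} U36={t3,t23,t26} U45={t1,t18,t20} U46={t6,t22,t23} U56={t3,t8,t27}
  U123={t15} U126={t29} U134={t9} U145={t1} U156={t27} U235={t2} U245={t20} U246={t22} U346={t23} U356={t3}
C dims 6,15,10; δ0: rk 5, SNF 1^5; δ1: rk 10, SNF 1^9·2
Ȟ^0 = (6 − 5) − 0 = 1, so Ȟ^0 ≅ Z
Ȟ^1 = (15 − 10) − 5 = 0, so Ȟ^1 ≅ 0
Ȟ^2 = (10 − 0) − 10 = 0 plus torsion [2], so Ȟ^2 ≅ Z/2

Ȟ^0(U;F) ≅ Z, Ȟ^1(U;F) ≅ 0, Ȟ^2(U;F) ≅ Z/2


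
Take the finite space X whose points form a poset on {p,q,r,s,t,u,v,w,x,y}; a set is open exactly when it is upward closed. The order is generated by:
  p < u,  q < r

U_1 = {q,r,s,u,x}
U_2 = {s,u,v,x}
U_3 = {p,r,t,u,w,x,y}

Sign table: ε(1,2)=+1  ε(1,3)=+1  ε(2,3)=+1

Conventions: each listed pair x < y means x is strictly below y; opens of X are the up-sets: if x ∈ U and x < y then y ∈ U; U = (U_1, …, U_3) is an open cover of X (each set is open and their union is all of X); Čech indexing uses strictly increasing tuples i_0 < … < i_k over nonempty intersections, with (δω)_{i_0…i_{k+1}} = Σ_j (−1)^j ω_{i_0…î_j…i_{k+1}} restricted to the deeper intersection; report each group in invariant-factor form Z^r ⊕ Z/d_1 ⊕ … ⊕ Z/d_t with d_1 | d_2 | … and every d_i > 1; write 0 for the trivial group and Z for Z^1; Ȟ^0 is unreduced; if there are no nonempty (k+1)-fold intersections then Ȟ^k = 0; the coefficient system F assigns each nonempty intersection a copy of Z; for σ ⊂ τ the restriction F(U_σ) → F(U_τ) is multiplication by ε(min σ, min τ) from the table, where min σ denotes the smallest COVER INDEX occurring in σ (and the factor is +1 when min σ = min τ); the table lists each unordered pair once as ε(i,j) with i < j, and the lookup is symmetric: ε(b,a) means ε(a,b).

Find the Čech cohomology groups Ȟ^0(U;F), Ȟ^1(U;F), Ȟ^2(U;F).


Ȟ^0 ≅ Z,  Ȟ^1 ≅ 0,  Ȟ^2 ≅ 0

cover nerve:
  U12={s,u,x} U13={r,u,x} U23={u,x}
  U123={u,x}
C dims 3,3,1; δ0: rk 2, SNF 1^2; δ1: rk 1, SNF 1^1
Ȟ^0: (3−2)−0=1 ⇒ Z
Ȟ^1: (3−1)−2=0 ⇒ 0
Ȟ^2: (1−0)−1=0 ⇒ 0


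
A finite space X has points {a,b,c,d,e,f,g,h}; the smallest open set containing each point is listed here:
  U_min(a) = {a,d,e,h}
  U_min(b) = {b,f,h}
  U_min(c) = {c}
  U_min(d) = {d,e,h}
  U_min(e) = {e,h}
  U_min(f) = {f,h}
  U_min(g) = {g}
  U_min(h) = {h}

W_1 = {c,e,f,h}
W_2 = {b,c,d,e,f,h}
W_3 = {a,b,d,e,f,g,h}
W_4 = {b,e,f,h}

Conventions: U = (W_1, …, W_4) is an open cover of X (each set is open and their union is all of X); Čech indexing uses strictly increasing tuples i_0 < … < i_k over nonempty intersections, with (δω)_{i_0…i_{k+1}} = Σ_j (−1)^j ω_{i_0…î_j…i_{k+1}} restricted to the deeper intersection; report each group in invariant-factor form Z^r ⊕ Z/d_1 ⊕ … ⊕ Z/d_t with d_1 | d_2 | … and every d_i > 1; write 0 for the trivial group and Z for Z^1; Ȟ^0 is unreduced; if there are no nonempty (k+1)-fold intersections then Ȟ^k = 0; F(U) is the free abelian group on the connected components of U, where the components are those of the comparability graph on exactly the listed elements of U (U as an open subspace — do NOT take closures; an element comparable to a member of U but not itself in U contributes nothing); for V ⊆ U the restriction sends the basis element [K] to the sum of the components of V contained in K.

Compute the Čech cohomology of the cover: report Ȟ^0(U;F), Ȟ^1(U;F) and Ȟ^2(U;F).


Ȟ^0(U;F) ≅ Z^3; Ȟ^1(U;F) ≅ 0; Ȟ^2(U;F) ≅ 0

intersection data:
  W12={c,e,f,h} W13={e,f,h} W14={e,f,h} W23={b,d,e,f,h} W24={b,e,f,h} W34={b,e,f,h}
  W123={e,f,h} W124={e,f,h} W134={e,f,h} W234={b,e,f,h}
  W1234={e,f,h}
components per intersection:
  W1: {c} {e,f,h}
  W2: {b,d,e,f,h} {c}
  W3: {a,b,d,e,f,h} {g}
  W4: {b,e,f,h}
  W12: {c} {e,f,h}
  W13: {e,f,h}
  W14: {e,f,h}
  W23: {b,d,e,f,h}
  W24: {b,e,f,h}
  W34: {b,e,f,h}
  W123: {e,f,h}
  W124: {e,f,h}
  W134: {e,f,h}
  W234: {b,e,f,h}
  W1234: {e,f,h}
C dims 7,7,4,1; δ0: rk 4, SNF 1^4; δ1: rk 3, SNF 1^3; δ2: rk 1, SNF 1^1
Ȟ^0 = (7 − 4) − 0 = 3, so Ȟ^0 ≅ Z^3
Ȟ^1 = (7 − 3) − 4 = 0, so Ȟ^1 ≅ 0
Ȟ^2 = (4 − 1) − 3 = 0, so Ȟ^2 ≅ 0


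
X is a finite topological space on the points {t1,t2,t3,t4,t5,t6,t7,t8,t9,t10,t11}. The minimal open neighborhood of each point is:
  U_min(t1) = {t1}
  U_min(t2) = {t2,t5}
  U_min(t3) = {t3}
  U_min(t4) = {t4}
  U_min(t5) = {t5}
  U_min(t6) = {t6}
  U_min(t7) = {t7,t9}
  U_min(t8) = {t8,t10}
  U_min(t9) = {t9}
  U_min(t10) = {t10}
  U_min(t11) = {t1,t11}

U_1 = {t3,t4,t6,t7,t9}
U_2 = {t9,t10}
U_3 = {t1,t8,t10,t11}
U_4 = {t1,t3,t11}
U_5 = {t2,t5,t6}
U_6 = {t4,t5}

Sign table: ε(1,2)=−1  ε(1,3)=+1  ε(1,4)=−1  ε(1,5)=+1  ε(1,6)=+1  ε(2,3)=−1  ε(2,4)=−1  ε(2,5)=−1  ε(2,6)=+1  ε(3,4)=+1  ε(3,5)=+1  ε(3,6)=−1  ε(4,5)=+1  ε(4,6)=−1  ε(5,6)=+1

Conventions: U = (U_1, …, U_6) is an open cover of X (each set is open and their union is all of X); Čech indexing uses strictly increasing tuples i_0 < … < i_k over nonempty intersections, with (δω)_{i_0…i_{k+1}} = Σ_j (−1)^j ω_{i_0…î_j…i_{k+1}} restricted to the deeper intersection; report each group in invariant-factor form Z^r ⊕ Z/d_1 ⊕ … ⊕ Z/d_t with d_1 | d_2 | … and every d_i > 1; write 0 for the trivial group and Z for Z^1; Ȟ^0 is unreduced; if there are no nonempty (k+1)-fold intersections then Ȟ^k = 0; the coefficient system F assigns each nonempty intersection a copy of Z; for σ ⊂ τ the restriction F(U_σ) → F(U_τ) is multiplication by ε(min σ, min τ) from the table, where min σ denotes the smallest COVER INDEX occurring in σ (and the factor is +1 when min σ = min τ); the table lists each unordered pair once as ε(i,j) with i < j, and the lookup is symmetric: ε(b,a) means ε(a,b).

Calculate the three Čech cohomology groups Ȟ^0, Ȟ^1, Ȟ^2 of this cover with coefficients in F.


Ȟ^0 = 0, Ȟ^1 = Z ⊕ Z/2 and Ȟ^2 = 0

nonempty intersections:
  U12={t9} U14={t3} U15={t6} U16={t4} U23={t10} U34={t1,t11} U56={t5}
C dims 6,7; δ0: rk 6, SNF 1^5·2
Ȟ^0: (6−6)−0=0 ⇒ 0
Ȟ^1: (7−0)−6=1 plus torsion [2] ⇒ Z ⊕ Z/2
Ȟ^2: (0−0)−0=0 ⇒ 0


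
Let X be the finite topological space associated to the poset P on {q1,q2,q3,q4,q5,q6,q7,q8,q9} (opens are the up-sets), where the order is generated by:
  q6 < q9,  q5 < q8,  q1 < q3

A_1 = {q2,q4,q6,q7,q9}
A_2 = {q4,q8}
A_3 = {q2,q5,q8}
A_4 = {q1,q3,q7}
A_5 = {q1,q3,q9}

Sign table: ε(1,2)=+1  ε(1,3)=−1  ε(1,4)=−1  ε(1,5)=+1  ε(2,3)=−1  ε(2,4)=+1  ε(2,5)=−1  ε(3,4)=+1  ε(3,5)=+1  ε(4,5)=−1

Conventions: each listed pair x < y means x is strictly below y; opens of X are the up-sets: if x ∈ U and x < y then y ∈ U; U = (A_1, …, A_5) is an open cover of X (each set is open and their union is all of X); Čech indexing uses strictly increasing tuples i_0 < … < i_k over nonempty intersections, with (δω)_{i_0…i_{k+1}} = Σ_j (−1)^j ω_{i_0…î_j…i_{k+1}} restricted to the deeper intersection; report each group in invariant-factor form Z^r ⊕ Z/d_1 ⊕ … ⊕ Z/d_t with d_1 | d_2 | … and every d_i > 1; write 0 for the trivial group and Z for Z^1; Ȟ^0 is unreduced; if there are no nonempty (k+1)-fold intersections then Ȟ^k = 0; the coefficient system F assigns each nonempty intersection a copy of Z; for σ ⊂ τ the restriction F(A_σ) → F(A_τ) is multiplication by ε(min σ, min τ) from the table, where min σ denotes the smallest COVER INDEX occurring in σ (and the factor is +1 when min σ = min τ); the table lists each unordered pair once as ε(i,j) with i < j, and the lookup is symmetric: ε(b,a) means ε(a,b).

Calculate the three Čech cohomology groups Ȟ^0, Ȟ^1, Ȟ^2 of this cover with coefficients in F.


Ȟ^0 = Z,  Ȟ^1 = Z^2,  Ȟ^2 = 0

cover nerve:
  A12={q4} A13={q2} A14={q7} A15={q9} A23={q8} A45={q1,q3}
C dims 5,6; δ0: rk 4, SNF 1^4
Ȟ^0: (5−4)−0=1 ⇒ Z
Ȟ^1: (6−0)−4=2 ⇒ Z^2
Ȟ^2: (0−0)−0=0 ⇒ 0


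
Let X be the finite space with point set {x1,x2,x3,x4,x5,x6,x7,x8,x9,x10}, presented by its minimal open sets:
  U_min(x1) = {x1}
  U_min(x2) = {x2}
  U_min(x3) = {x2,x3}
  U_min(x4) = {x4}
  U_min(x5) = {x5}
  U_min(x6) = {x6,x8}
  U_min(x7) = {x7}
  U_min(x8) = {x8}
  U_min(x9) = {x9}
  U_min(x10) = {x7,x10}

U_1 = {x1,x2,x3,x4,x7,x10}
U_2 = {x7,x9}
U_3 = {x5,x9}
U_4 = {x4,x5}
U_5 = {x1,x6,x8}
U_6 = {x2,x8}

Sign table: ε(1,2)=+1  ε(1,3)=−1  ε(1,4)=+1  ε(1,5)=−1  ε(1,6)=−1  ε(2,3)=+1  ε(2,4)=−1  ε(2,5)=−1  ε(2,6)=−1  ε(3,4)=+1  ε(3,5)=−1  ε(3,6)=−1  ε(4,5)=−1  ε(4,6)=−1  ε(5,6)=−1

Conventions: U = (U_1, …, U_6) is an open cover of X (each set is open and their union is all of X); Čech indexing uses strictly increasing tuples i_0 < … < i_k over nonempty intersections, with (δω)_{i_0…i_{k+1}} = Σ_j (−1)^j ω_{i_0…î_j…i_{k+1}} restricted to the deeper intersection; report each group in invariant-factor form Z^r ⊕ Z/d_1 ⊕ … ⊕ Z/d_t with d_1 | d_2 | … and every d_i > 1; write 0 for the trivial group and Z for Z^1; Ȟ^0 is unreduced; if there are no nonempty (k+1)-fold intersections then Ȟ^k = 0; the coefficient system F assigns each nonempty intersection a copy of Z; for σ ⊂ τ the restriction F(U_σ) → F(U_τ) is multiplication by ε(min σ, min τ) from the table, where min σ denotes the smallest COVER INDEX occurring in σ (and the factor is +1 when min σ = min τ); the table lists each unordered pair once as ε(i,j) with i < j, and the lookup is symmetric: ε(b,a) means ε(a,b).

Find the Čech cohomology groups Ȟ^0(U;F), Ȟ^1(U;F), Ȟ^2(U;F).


nonempty intersections:
  U12={x7} U14={x4} U15={x1} U16={x2} U23={x9} U34={x5} U56={x8}
C dims 6,7; δ0: rk 6, SNF 1^5·2
Ȟ^0: (6−6)−0=0 ⇒ 0
Ȟ^1: (7−0)−6=1 plus torsion [2] ⇒ Z ⊕ Z/2
Ȟ^2: (0−0)−0=0 ⇒ 0

Ȟ^0 ≅ 0, Ȟ^1 ≅ Z ⊕ Z/2, Ȟ^2 ≅ 0


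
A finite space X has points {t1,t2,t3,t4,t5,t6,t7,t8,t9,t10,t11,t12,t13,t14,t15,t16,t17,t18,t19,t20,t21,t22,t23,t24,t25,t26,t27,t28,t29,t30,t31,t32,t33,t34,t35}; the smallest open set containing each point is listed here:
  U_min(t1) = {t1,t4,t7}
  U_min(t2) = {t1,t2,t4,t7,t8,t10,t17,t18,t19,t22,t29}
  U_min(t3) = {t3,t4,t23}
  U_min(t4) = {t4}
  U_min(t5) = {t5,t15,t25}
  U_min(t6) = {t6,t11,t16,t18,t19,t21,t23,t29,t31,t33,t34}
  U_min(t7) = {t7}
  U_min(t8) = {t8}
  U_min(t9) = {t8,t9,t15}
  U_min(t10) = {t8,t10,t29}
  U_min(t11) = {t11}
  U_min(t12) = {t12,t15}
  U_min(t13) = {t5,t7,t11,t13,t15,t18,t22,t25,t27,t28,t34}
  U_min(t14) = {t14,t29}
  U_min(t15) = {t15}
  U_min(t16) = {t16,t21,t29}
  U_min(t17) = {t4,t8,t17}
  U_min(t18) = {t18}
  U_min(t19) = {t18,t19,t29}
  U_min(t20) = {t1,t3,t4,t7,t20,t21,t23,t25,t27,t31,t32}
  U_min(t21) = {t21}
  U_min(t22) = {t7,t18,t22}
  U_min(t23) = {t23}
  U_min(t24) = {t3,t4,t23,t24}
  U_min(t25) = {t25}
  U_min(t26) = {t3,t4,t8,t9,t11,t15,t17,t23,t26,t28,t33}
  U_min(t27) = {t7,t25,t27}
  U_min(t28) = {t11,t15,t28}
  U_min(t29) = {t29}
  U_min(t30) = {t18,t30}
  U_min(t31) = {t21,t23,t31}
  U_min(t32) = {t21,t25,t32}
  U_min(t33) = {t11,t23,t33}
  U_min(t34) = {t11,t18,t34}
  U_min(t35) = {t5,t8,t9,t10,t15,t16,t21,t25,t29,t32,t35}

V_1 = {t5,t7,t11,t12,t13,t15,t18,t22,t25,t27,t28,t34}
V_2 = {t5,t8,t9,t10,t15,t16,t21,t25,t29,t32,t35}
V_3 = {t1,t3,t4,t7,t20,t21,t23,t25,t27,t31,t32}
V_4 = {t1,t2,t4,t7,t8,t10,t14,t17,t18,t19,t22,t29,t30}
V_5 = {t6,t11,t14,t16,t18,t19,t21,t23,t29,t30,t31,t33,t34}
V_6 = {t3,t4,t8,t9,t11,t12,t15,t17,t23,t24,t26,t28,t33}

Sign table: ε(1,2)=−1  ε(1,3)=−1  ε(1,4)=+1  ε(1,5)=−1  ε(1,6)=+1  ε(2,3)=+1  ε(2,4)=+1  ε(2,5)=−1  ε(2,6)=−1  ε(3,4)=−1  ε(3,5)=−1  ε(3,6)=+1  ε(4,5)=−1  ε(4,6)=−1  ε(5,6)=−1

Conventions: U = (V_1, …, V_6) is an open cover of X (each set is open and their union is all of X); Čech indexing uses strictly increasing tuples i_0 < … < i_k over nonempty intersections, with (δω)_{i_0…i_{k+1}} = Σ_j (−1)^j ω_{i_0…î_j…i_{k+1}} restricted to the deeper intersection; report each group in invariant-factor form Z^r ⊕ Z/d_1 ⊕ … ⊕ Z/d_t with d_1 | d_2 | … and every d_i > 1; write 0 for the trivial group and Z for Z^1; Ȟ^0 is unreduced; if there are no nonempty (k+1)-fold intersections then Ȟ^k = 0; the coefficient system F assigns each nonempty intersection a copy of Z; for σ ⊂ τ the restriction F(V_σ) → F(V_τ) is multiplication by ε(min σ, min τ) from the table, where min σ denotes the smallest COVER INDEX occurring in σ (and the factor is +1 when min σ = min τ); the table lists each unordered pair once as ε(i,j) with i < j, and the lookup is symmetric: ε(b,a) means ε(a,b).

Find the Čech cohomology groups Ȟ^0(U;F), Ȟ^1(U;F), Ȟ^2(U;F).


cover nerve:
  V12={t5,t15,t25} V13={t7,t25,t27} V14={t7,t18,t22} V15={t11,t18,t34} V16={t11,t12,t15,t28} V23={t21,t25,t32} V24={t8,t10,t29} V25={t16,t21,t29} V26={t8,t9,t15} V34={t1,t4,t7} V35={t21,t23,t31} V36={t3,t4,t23} V45={t14,t18,t19,t29,t30} V46={t4,t8,t17} V56={t11,t23,t33}
  V123={t25} V126={t15} V134={t7} V145={t18} V156={t11} V235={t21} V245={t29} V246={t8} V346={t4} V356={t23}
C dims 6,15,10; δ0: rk 6, SNF 1^5·2; δ1: rk 9, SNF 1^9
Ȟ^0: (6−6)−0=0 ⇒ 0
Ȟ^1: (15−9)−6=0 plus torsion [2] ⇒ Z/2
Ȟ^2: (10−0)−9=1 ⇒ Z

Ȟ^0(U;F) ≅ 0, Ȟ^1(U;F) ≅ Z/2, Ȟ^2(U;F) ≅ Z
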